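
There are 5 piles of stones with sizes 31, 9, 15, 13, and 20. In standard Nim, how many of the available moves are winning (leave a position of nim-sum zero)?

Nim-sum: 31 ^ 9 ^ 15 ^ 13 ^ 20 = 0.
The nim-sum is already 0, so every move leaves a nonzero nim-sum — there are no winning moves.

0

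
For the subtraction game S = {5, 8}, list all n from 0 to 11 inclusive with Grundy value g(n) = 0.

Compute g(0), g(1), … for moves {5, 8}:
k:     0  1  2  3  4  5  6  7  8  9 10 11
g(k):  0  0  0  0  0  1  1  1  1  1  2  2
The P-positions (g = 0) in 0..11 are 0, 1, 2, 3, 4.

0, 1, 2, 3, 4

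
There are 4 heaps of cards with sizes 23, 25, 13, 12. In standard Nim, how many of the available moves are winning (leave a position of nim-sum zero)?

In binary:
  10111  (23)
  11001  (25)
  01101  (13)
  01100  (12)
  -----
  01111  (15)
The overall nim-sum is X = 15. A heap of size p has a winning move iff p XOR X < p (reduce it to p XOR X).
  23: 23 XOR 15 = 24 ≥ 23 — no move.
  25: 25 XOR 15 = 22 < 25 — winning move (to 22).
  13: 13 XOR 15 = 2 < 13 — winning move (to 2).
  12: 12 XOR 15 = 3 < 12 — winning move (to 3).
That gives 3 winning moves.

3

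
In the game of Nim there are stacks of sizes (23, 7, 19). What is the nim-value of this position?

3

Compute the nim-sum pairwise:
23 XOR 7 = 16
16 XOR 19 = 3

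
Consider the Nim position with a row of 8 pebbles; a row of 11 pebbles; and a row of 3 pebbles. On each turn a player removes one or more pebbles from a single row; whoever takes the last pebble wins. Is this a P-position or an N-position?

P-position

Nim-sum: 8 ^ 11 ^ 3 = 0.
The nim-sum is 0, so this is a P-position: the player to move is in a losing position under optimal play.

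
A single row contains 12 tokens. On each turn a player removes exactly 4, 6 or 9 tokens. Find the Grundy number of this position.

3

Compute g(0), g(1), … for moves {4, 6, 9}:
k:     0  1  2  3  4  5  6  7  8  9 10 11 12
g(k):  0  0  0  0  1  1  1  1  2  2  2  2  3
So g(12) = 3.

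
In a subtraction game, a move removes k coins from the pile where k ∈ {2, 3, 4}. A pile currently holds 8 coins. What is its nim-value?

Build the Grundy sequence with g(k) = mex{g(k−s) : s ∈ {2, 3, 4}, s ≤ k}:
k:     0  1  2  3  4  5  6  7  8
g(k):  0  0  1  1  2  2  0  0  1
So g(8) = 1.

1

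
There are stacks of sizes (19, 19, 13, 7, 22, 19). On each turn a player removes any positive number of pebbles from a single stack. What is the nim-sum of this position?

Nim-sum: 19 ^ 19 ^ 13 ^ 7 ^ 22 ^ 19 = 15.

15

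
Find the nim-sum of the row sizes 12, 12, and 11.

Nim-sum: 12 XOR 12 XOR 11 = 11.

11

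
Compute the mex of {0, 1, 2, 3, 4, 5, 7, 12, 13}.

The values 0, 1, 2, 3, 4, 5 are all present; 6 is the first non-negative integer missing from the set.

6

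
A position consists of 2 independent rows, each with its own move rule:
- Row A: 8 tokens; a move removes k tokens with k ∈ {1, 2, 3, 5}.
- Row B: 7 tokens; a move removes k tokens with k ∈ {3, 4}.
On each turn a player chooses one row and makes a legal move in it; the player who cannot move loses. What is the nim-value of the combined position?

0

For row A, compute g(0), g(1), … with moves {1, 2, 3, 5}:
k:     0  1  2  3  4  5  6  7  8
g(k):  0  1  2  3  0  1  2  3  0
So g(8) = 0.
Build the Grundy sequence for row B with g(k) = mex{g(k−s) : s ∈ {3, 4}, s ≤ k}:
g(0) = mex{} = 0
g(1) = mex{} = 0
g(2) = mex{} = 0
g(3) = mex{0} = 1
g(4) = mex{0} = 1
g(5) = mex{0} = 1
g(6) = mex{0,1} = 2
g(7) = mex{1} = 0
So g(7) = 0.
By the Sprague-Grundy theorem, the Grundy value of a sum of independent games is the XOR of the component values.
Combined value = 0 XOR 0 = 0.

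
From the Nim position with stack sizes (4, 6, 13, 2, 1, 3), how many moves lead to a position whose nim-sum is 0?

1

Write each in binary and XOR column by column:
  0100  (4)
  0110  (6)
  1101  (13)
  0010  (2)
  0001  (1)
  0011  (3)
  ----
  1111  (15)
The overall nim-sum is X = 15. A stack of size p has a winning move iff p XOR X < p (reduce it to p XOR X).
  4: 4 XOR 15 = 11 ≥ 4 — no move.
  6: 6 XOR 15 = 9 ≥ 6 — no move.
  13: 13 XOR 15 = 2 < 13 — winning move (to 2).
  2: 2 XOR 15 = 13 ≥ 2 — no move.
  1: 1 XOR 15 = 14 ≥ 1 — no move.
  3: 3 XOR 15 = 12 ≥ 3 — no move.
That gives 1 winning move.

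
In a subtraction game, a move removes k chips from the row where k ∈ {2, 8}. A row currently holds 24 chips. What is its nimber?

0

Build the Grundy sequence with g(k) = mex{g(k−s) : s ∈ {2, 8}, s ≤ k}:
k:     0  1  2  3  4  5  6  7  8  9 10 11 12 13 14 15 16 17 18 19 20 21 22 23 24
g(k):  0  0  1  1  0  0  1  1  2  2  0  0  1  1  0  0  1  1  2  2  0  0  1  1  0
So g(24) = 0.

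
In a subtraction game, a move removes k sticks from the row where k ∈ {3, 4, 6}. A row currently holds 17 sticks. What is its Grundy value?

Build the Grundy sequence with g(k) = mex{g(k−s) : s ∈ {3, 4, 6}, s ≤ k}:
k:     0  1  2  3  4  5  6  7  8  9 10 11 12 13 14 15 16 17
g(k):  0  0  0  1  1  1  2  2  2  0  0  0  1  1  1  2  2  2
So g(17) = 2.

2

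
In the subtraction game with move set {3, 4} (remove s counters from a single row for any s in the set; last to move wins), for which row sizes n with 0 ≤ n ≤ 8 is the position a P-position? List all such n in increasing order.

0, 1, 2, 7, 8

Compute g(0), g(1), … for moves {3, 4}:
g(0) = mex{} = 0
g(1) = mex{} = 0
g(2) = mex{} = 0
g(3) = mex{0} = 1
g(4) = mex{0} = 1
g(5) = mex{0} = 1
g(6) = mex{0,1} = 2
g(7) = mex{1} = 0
g(8) = mex{1} = 0
The P-positions (g = 0) in 0..8 are 0, 1, 2, 7, 8.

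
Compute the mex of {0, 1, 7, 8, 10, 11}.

The values 0, 1 are all present; 2 is the first non-negative integer missing from the set.

2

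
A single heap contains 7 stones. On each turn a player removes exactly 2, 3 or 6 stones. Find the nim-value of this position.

Compute g(0), g(1), … for moves {2, 3, 6}:
g(0) = mex{} = 0
g(1) = mex{} = 0
g(2) = mex{0} = 1
g(3) = mex{0} = 1
g(4) = mex{0,1} = 2
g(5) = mex{1} = 0
g(6) = mex{0,1,2} = 3
g(7) = mex{0,2} = 1
So g(7) = 1.

1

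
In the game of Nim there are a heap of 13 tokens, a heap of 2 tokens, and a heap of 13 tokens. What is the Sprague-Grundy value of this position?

2

In binary:
  1101  (13)
  0010  (2)
  1101  (13)
  ----
  0010  (2)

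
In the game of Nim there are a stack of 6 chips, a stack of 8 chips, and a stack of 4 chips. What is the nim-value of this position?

10

Nim-sum: 6 XOR 8 XOR 4 = 10.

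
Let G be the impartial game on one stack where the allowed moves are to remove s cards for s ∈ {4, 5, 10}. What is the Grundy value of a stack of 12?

Build the Grundy sequence with g(k) = mex{g(k−s) : s ∈ {4, 5, 10}, s ≤ k}:
g(0) = mex{} = 0
g(1) = mex{} = 0
g(2) = mex{} = 0
g(3) = mex{} = 0
g(4) = mex{0} = 1
g(5) = mex{0} = 1
g(6) = mex{0} = 1
g(7) = mex{0} = 1
g(8) = mex{0,1} = 2
g(9) = mex{1} = 0
g(10) = mex{0,1} = 2
g(11) = mex{0,1} = 2
g(12) = mex{0,1,2} = 3
So g(12) = 3.

3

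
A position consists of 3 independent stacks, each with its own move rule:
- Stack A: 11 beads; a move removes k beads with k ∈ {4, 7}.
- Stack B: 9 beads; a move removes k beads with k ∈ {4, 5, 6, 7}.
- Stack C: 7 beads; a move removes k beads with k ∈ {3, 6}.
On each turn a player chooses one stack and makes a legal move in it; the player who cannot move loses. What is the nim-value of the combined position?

0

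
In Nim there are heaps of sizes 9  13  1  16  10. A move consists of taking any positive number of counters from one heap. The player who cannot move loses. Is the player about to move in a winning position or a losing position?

Winning position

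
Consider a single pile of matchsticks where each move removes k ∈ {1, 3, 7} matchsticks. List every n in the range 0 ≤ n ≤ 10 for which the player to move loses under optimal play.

0, 2, 4, 6, 8, 10

Build the Grundy sequence with g(k) = mex{g(k−s) : s ∈ {1, 3, 7}, s ≤ k}:
k:     0  1  2  3  4  5  6  7  8  9 10
g(k):  0  1  0  1  0  1  0  1  0  1  0
The P-positions (g = 0) in 0..10 are 0, 2, 4, 6, 8, 10.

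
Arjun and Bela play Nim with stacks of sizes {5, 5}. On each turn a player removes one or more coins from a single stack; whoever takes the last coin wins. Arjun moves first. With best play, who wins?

Bitwise XOR of the heap sizes:
  101  (5)
  101  (5)
  ---
  000  (0)
The nim-sum is 0, so this is a P-position: the player to move is in a losing position under optimal play; Arjun is about to move from it and so loses — Bela wins.

Bela wins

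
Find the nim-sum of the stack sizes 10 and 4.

Compute the nim-sum pairwise:
10 XOR 4 = 14

14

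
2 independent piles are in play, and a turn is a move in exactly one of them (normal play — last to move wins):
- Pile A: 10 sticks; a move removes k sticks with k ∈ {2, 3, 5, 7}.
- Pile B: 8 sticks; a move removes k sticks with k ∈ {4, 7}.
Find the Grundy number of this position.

Build the Grundy sequence for pile A with g(k) = mex{g(k−s) : s ∈ {2, 3, 5, 7}, s ≤ k}:
g(0) = mex{} = 0
g(1) = mex{} = 0
g(2) = mex{0} = 1
g(3) = mex{0} = 1
g(4) = mex{0,1} = 2
g(5) = mex{0,1} = 2
g(6) = mex{0,1,2} = 3
g(7) = mex{0,1,2} = 3
g(8) = mex{0,1,2,3} = 4
g(9) = mex{1,2,3} = 0
g(10) = mex{1,2,3,4} = 0
So g(10) = 0.
Build the Grundy sequence for pile B with g(k) = mex{g(k−s) : s ∈ {4, 7}, s ≤ k}:
k:     0  1  2  3  4  5  6  7  8
g(k):  0  0  0  0  1  1  1  1  2
So g(8) = 2.
The value of a disjunctive sum is the nim-sum of the parts.
Combined value = 0 ⊕ 2 = 2.

2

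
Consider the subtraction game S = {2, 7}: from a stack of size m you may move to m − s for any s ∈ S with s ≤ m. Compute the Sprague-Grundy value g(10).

0

Grundy values for subtraction set {2, 7}:
k:     0  1  2  3  4  5  6  7  8  9 10
g(k):  0  0  1  1  0  0  1  1  2  0  0
So g(10) = 0.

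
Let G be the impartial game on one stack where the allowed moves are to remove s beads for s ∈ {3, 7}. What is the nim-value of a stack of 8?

2

Compute g(0), g(1), … for moves {3, 7}:
g(0) = mex{} = 0
g(1) = mex{} = 0
g(2) = mex{} = 0
g(3) = mex{0} = 1
g(4) = mex{0} = 1
g(5) = mex{0} = 1
g(6) = mex{1} = 0
g(7) = mex{0,1} = 2
g(8) = mex{0,1} = 2
So g(8) = 2.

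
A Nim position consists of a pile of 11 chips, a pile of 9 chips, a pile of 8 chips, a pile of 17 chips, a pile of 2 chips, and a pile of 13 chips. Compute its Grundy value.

20

Nim-sum: 11 ⊕ 9 ⊕ 8 ⊕ 17 ⊕ 2 ⊕ 13 = 20.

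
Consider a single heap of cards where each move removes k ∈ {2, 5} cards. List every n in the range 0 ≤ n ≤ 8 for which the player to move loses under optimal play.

0, 1, 4, 7, 8

Grundy values for subtraction set {2, 5}:
g(0) = mex{} = 0
g(1) = mex{} = 0
g(2) = mex{0} = 1
g(3) = mex{0} = 1
g(4) = mex{1} = 0
g(5) = mex{0,1} = 2
g(6) = mex{0} = 1
g(7) = mex{1,2} = 0
g(8) = mex{1} = 0
The P-positions (g = 0) in 0..8 are 0, 1, 4, 7, 8.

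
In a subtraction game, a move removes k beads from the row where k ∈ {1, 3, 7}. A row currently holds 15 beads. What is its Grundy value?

Build the Grundy sequence with g(k) = mex{g(k−s) : s ∈ {1, 3, 7}, s ≤ k}:
k:     0  1  2  3  4  5  6  7  8  9 10 11 12 13 14 15
g(k):  0  1  0  1  0  1  0  1  0  1  0  1  0  1  0  1
So g(15) = 1.

1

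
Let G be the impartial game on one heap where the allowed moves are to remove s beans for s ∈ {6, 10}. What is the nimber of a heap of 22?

1

Grundy values for subtraction set {6, 10}:
k:     0  1  2  3  4  5  6  7  8  9 10 11 12 13 14 15 16 17 18 19 20 21 22
g(k):  0  0  0  0  0  0  1  1  1  1  1  1  2  2  2  2  0  0  0  0  0  0  1
So g(22) = 1.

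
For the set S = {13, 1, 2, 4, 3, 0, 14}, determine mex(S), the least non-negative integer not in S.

The values 0, 1, 2, 3, 4 are all present; 5 is the first non-negative integer missing from the set.

5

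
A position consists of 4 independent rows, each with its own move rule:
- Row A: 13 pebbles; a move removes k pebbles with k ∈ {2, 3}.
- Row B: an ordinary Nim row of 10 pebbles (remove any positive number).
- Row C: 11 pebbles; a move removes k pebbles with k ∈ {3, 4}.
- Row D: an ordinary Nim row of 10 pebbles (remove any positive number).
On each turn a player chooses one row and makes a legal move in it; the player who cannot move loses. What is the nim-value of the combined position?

0

For row A, compute g(0), g(1), … with moves {2, 3}:
g(0) = mex{} = 0
g(1) = mex{} = 0
g(2) = mex{0} = 1
g(3) = mex{0} = 1
g(4) = mex{0,1} = 2
g(5) = mex{1} = 0
g(6) = mex{1,2} = 0
g(7) = mex{0,2} = 1
g(8) = mex{0} = 1
g(9) = mex{0,1} = 2
g(10) = mex{1} = 0
g(11) = mex{1,2} = 0
g(12) = mex{0,2} = 1
g(13) = mex{0} = 1
So g(13) = 1.
Row B is a plain Nim row of size 10, so its Grundy value is 10.
For row C, compute g(0), g(1), … with moves {3, 4}:
k:     0  1  2  3  4  5  6  7  8  9 10 11
g(k):  0  0  0  1  1  1  2  0  0  0  1  1
So g(11) = 1.
Row D is a plain Nim row of size 10, so its Grundy value is 10.
By the Sprague-Grundy theorem, the Grundy value of a sum of independent games is the XOR of the component values.
Combined value = 1 ⊕ 10 ⊕ 1 ⊕ 10 = 0.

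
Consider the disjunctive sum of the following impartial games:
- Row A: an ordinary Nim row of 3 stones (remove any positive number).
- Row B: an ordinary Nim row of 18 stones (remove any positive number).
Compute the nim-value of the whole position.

Row A is a plain Nim row of size 3, so its Grundy value is 3.
Row B is a plain Nim row of size 18, so its Grundy value is 18.
By the Sprague-Grundy theorem, the Grundy value of a sum of independent games is the XOR of the component values.
Combined value = 3 ⊕ 18 = 17.

17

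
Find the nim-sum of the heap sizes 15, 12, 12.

15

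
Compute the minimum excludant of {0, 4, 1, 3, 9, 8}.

2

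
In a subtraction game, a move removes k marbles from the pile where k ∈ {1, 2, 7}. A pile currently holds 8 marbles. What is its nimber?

Grundy values for subtraction set {1, 2, 7}:
g(0) = mex{} = 0
g(1) = mex{0} = 1
g(2) = mex{0,1} = 2
g(3) = mex{1,2} = 0
g(4) = mex{0,2} = 1
g(5) = mex{0,1} = 2
g(6) = mex{1,2} = 0
g(7) = mex{0,2} = 1
g(8) = mex{0,1} = 2
So g(8) = 2.

2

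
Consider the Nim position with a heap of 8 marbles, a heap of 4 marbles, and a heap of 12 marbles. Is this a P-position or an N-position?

P-position

Nim-sum: 8 XOR 4 XOR 12 = 0.
The nim-sum is 0, so this is a P-position: the player to move is in a losing position under optimal play.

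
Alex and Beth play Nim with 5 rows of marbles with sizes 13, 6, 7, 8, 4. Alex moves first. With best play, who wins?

Beth wins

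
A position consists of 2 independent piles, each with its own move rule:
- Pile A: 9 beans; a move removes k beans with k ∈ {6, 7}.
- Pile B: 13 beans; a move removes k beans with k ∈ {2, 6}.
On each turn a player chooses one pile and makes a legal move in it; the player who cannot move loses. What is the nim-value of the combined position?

1

Grundy values for pile A (subtraction set {6, 7}):
k:     0  1  2  3  4  5  6  7  8  9
g(k):  0  0  0  0  0  0  1  1  1  1
So g(9) = 1.
Build the Grundy sequence for pile B with g(k) = mex{g(k−s) : s ∈ {2, 6}, s ≤ k}:
k:     0  1  2  3  4  5  6  7  8  9 10 11 12 13
g(k):  0  0  1  1  0  0  1  1  0  0  1  1  0  0
So g(13) = 0.
By the Sprague-Grundy theorem, the Grundy value of a sum of independent games is the XOR of the component values.
Combined value = 1 ⊕ 0 = 1.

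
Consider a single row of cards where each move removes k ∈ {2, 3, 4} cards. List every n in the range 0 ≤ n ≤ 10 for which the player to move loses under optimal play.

Build the Grundy sequence with g(k) = mex{g(k−s) : s ∈ {2, 3, 4}, s ≤ k}:
k:     0  1  2  3  4  5  6  7  8  9 10
g(k):  0  0  1  1  2  2  0  0  1  1  2
The P-positions (g = 0) in 0..10 are 0, 1, 6, 7.

0, 1, 6, 7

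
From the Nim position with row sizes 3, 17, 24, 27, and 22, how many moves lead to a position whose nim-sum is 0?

1

In binary:
  00011  (3)
  10001  (17)
  11000  (24)
  11011  (27)
  10110  (22)
  -----
  00111  (7)
The overall nim-sum is X = 7. A row of size p has a winning move iff p XOR X < p (reduce it to p XOR X).
  3: 3 XOR 7 = 4 ≥ 3 — no move.
  17: 17 XOR 7 = 22 ≥ 17 — no move.
  24: 24 XOR 7 = 31 ≥ 24 — no move.
  27: 27 XOR 7 = 28 ≥ 27 — no move.
  22: 22 XOR 7 = 17 < 22 — winning move (to 17).
That gives 1 winning move.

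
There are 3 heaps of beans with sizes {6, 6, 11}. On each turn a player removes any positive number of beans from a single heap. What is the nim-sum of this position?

11

Bitwise XOR of the heap sizes:
  0110  (6)
  0110  (6)
  1011  (11)
  ----
  1011  (11)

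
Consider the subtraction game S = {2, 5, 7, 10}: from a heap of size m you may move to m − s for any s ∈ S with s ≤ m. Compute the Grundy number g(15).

1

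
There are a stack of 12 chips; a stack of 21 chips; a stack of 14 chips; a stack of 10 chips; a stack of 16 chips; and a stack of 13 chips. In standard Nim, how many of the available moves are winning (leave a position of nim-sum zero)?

0

Bitwise XOR of the heap sizes:
  01100  (12)
  10101  (21)
  01110  (14)
  01010  (10)
  10000  (16)
  01101  (13)
  -----
  00000  (0)
The nim-sum is already 0, so every move leaves a nonzero nim-sum — there are no winning moves.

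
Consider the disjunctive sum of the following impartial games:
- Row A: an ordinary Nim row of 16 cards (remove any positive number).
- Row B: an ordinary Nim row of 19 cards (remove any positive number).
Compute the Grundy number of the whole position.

Row A is a plain Nim row of size 16, so its Grundy value is 16.
Row B is a plain Nim row of size 19, so its Grundy value is 19.
The value of a disjunctive sum is the nim-sum of the parts.
Combined value = 16 XOR 19 = 3.

3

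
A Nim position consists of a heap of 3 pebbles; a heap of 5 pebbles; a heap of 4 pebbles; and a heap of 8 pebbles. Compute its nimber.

10

Compute the nim-sum pairwise:
3 ^ 5 = 6
6 ^ 4 = 2
2 ^ 8 = 10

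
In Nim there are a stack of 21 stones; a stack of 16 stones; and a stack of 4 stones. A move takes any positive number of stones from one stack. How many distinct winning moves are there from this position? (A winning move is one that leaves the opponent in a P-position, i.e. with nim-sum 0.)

1

Compute the nim-sum pairwise:
21 ⊕ 16 = 5
5 ⊕ 4 = 1
The overall nim-sum is X = 1. A stack of size p has a winning move iff p XOR X < p (reduce it to p XOR X).
  21: 21 XOR 1 = 20 < 21 — winning move (to 20).
  16: 16 XOR 1 = 17 ≥ 16 — no move.
  4: 4 XOR 1 = 5 ≥ 4 — no move.
That gives 1 winning move.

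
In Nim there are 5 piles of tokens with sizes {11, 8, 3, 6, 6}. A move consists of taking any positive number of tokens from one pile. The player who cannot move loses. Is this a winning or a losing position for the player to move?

Losing position

Write each in binary and XOR column by column:
  1011  (11)
  1000  (8)
  0011  (3)
  0110  (6)
  0110  (6)
  ----
  0000  (0)
The nim-sum is 0, so this is a P-position: the player to move is in a losing position under optimal play.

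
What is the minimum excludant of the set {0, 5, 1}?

2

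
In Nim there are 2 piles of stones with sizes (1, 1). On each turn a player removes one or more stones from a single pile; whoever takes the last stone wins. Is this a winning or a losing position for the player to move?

Losing position

Compute the nim-sum pairwise:
1 ⊕ 1 = 0
The nim-sum is 0, so this is a P-position: the player to move is in a losing position under optimal play.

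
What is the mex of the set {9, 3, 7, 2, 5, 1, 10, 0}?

4

The values 0, 1, 2, 3 are all present; 4 is the first non-negative integer missing from the set.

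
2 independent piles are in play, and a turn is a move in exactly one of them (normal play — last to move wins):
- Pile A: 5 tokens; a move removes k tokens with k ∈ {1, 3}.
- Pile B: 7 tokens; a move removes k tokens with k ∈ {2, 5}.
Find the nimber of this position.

1

For pile A, compute g(0), g(1), … with moves {1, 3}:
g(0) = mex{} = 0
g(1) = mex{0} = 1
g(2) = mex{1} = 0
g(3) = mex{0} = 1
g(4) = mex{1} = 0
g(5) = mex{0} = 1
So g(5) = 1.
Build the Grundy sequence for pile B with g(k) = mex{g(k−s) : s ∈ {2, 5}, s ≤ k}:
g(0) = mex{} = 0
g(1) = mex{} = 0
g(2) = mex{0} = 1
g(3) = mex{0} = 1
g(4) = mex{1} = 0
g(5) = mex{0,1} = 2
g(6) = mex{0} = 1
g(7) = mex{1,2} = 0
So g(7) = 0.
By the Sprague-Grundy theorem, the Grundy value of a sum of independent games is the XOR of the component values.
Combined value = 1 XOR 0 = 1.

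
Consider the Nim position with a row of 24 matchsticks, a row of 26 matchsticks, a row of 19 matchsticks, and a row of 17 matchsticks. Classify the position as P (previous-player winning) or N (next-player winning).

P-position

Nim-sum: 24 ^ 26 ^ 19 ^ 17 = 0.
The nim-sum is 0, so this is a P-position: the player to move is in a losing position under optimal play.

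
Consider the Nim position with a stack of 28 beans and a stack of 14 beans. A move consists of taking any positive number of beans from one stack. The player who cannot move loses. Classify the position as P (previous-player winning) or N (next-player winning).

N-position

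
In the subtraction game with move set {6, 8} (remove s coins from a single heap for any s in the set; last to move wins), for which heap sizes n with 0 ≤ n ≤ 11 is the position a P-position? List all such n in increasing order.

0, 1, 2, 3, 4, 5

Build the Grundy sequence with g(k) = mex{g(k−s) : s ∈ {6, 8}, s ≤ k}:
g(0) = mex{} = 0
g(1) = mex{} = 0
g(2) = mex{} = 0
g(3) = mex{} = 0
g(4) = mex{} = 0
g(5) = mex{} = 0
g(6) = mex{0} = 1
g(7) = mex{0} = 1
g(8) = mex{0} = 1
g(9) = mex{0} = 1
g(10) = mex{0} = 1
g(11) = mex{0} = 1
The P-positions (g = 0) in 0..11 are 0, 1, 2, 3, 4, 5.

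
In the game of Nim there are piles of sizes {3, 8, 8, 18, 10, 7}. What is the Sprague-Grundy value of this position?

Write each in binary and XOR column by column:
  00011  (3)
  01000  (8)
  01000  (8)
  10010  (18)
  01010  (10)
  00111  (7)
  -----
  11100  (28)

28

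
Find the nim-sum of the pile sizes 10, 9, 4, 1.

Compute the nim-sum pairwise:
10 ⊕ 9 = 3
3 ⊕ 4 = 7
7 ⊕ 1 = 6

6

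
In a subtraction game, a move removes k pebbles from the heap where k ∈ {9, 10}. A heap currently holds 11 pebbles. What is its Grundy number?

Compute g(0), g(1), … for moves {9, 10}:
g(0) = mex{} = 0
g(1) = mex{} = 0
g(2) = mex{} = 0
g(3) = mex{} = 0
g(4) = mex{} = 0
g(5) = mex{} = 0
g(6) = mex{} = 0
g(7) = mex{} = 0
g(8) = mex{} = 0
g(9) = mex{0} = 1
g(10) = mex{0} = 1
g(11) = mex{0} = 1
So g(11) = 1.

1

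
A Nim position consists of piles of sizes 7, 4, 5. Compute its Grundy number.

6

Nim-sum: 7 ^ 4 ^ 5 = 6.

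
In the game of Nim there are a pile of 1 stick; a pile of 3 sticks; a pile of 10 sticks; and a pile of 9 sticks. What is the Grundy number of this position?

In binary:
  0001  (1)
  0011  (3)
  1010  (10)
  1001  (9)
  ----
  0001  (1)

1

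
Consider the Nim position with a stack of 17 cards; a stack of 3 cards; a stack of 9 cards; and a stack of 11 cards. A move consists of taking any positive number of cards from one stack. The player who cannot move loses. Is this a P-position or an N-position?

N-position

Compute the nim-sum pairwise:
17 XOR 3 = 18
18 XOR 9 = 27
27 XOR 11 = 16
The nim-sum is 16 ≠ 0, so this is an N-position: the player to move can win.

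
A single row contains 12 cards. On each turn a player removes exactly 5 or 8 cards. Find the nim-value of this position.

Build the Grundy sequence with g(k) = mex{g(k−s) : s ∈ {5, 8}, s ≤ k}:
k:     0  1  2  3  4  5  6  7  8  9 10 11 12
g(k):  0  0  0  0  0  1  1  1  1  1  2  2  2
So g(12) = 2.

2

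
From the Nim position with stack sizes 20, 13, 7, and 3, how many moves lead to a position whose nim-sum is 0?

1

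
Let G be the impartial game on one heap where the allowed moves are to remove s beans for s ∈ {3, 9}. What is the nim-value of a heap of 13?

Build the Grundy sequence with g(k) = mex{g(k−s) : s ∈ {3, 9}, s ≤ k}:
g(0) = mex{} = 0
g(1) = mex{} = 0
g(2) = mex{} = 0
g(3) = mex{0} = 1
g(4) = mex{0} = 1
g(5) = mex{0} = 1
g(6) = mex{1} = 0
g(7) = mex{1} = 0
g(8) = mex{1} = 0
g(9) = mex{0} = 1
g(10) = mex{0} = 1
g(11) = mex{0} = 1
g(12) = mex{1} = 0
g(13) = mex{1} = 0
So g(13) = 0.

0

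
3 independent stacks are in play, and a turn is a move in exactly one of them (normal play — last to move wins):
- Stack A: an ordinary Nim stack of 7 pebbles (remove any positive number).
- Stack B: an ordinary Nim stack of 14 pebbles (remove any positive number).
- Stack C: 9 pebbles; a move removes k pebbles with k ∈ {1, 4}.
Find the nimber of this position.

Stack A is a plain Nim stack of size 7, so its Grundy value is 7.
Stack B is a plain Nim stack of size 14, so its Grundy value is 14.
Build the Grundy sequence for stack C with g(k) = mex{g(k−s) : s ∈ {1, 4}, s ≤ k}:
g(0) = mex{} = 0
g(1) = mex{0} = 1
g(2) = mex{1} = 0
g(3) = mex{0} = 1
g(4) = mex{0,1} = 2
g(5) = mex{1,2} = 0
g(6) = mex{0} = 1
g(7) = mex{1} = 0
g(8) = mex{0,2} = 1
g(9) = mex{0,1} = 2
So g(9) = 2.
By the Sprague-Grundy theorem, the Grundy value of a sum of independent games is the XOR of the component values.
Combined value = 7 XOR 14 XOR 2 = 11.

11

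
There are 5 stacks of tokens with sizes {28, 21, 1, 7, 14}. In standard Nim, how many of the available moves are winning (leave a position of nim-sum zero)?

3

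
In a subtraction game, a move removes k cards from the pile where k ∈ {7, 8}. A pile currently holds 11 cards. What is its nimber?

1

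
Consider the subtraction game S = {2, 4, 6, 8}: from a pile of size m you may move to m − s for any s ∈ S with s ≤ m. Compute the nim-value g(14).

2

Build the Grundy sequence with g(k) = mex{g(k−s) : s ∈ {2, 4, 6, 8}, s ≤ k}:
g(0) = mex{} = 0
g(1) = mex{} = 0
g(2) = mex{0} = 1
g(3) = mex{0} = 1
g(4) = mex{0,1} = 2
g(5) = mex{0,1} = 2
g(6) = mex{0,1,2} = 3
g(7) = mex{0,1,2} = 3
g(8) = mex{0,1,2,3} = 4
g(9) = mex{0,1,2,3} = 4
g(10) = mex{1,2,3,4} = 0
g(11) = mex{1,2,3,4} = 0
g(12) = mex{0,2,3,4} = 1
g(13) = mex{0,2,3,4} = 1
g(14) = mex{0,1,3,4} = 2
So g(14) = 2.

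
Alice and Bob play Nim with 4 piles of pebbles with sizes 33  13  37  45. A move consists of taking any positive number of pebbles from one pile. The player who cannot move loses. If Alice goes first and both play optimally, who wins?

Alice wins

Nim-sum: 33 ^ 13 ^ 37 ^ 45 = 36.
The nim-sum is 36 ≠ 0, so this is an N-position: the player to move can win; Alice has a winning move.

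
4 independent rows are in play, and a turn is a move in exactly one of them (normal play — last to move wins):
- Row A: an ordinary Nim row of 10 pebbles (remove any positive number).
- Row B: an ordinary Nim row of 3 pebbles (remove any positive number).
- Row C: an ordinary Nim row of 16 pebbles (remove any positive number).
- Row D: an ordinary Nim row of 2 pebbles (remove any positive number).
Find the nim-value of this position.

27

Row A is a plain Nim row of size 10, so its Grundy value is 10.
Row B is a plain Nim row of size 3, so its Grundy value is 3.
Row C is a plain Nim row of size 16, so its Grundy value is 16.
Row D is a plain Nim row of size 2, so its Grundy value is 2.
By the Sprague-Grundy theorem, the Grundy value of a sum of independent games is the XOR of the component values.
Combined value = 10 XOR 3 XOR 16 XOR 2 = 27.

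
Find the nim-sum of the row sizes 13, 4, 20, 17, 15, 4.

In binary:
  01101  (13)
  00100  (4)
  10100  (20)
  10001  (17)
  01111  (15)
  00100  (4)
  -----
  00111  (7)

7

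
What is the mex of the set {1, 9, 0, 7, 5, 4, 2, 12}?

3

The values 0, 1, 2 are all present; 3 is the first non-negative integer missing from the set.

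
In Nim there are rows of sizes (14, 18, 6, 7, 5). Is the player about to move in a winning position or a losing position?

Winning position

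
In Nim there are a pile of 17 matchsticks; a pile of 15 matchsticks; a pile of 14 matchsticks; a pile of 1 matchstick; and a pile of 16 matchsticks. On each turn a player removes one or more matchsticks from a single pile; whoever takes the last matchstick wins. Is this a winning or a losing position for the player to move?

Nim-sum: 17 XOR 15 XOR 14 XOR 1 XOR 16 = 1.
The nim-sum is 1 ≠ 0, so this is an N-position: the player to move can win.

Winning position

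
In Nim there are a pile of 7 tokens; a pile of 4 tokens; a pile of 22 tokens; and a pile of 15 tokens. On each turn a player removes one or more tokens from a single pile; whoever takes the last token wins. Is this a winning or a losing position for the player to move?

Winning position

Compute the nim-sum pairwise:
7 XOR 4 = 3
3 XOR 22 = 21
21 XOR 15 = 26
The nim-sum is 26 ≠ 0, so this is an N-position: the player to move can win.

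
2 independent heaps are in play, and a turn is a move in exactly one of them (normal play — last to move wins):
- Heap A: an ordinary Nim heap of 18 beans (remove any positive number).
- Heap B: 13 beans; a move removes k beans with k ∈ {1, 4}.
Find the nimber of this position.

19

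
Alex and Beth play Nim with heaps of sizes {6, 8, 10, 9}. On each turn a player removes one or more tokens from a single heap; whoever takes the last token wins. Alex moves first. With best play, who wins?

Bitwise XOR of the heap sizes:
  0110  (6)
  1000  (8)
  1010  (10)
  1001  (9)
  ----
  1101  (13)
The nim-sum is 13 ≠ 0, so this is an N-position: the player to move can win; Alex has a winning move.

Alex wins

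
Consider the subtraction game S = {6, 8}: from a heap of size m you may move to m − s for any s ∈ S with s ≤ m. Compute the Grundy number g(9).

1

Compute g(0), g(1), … for moves {6, 8}:
g(0) = mex{} = 0
g(1) = mex{} = 0
g(2) = mex{} = 0
g(3) = mex{} = 0
g(4) = mex{} = 0
g(5) = mex{} = 0
g(6) = mex{0} = 1
g(7) = mex{0} = 1
g(8) = mex{0} = 1
g(9) = mex{0} = 1
So g(9) = 1.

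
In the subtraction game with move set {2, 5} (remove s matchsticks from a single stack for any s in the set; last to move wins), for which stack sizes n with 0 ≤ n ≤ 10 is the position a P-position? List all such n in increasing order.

0, 1, 4, 7, 8

Build the Grundy sequence with g(k) = mex{g(k−s) : s ∈ {2, 5}, s ≤ k}:
g(0) = mex{} = 0
g(1) = mex{} = 0
g(2) = mex{0} = 1
g(3) = mex{0} = 1
g(4) = mex{1} = 0
g(5) = mex{0,1} = 2
g(6) = mex{0} = 1
g(7) = mex{1,2} = 0
g(8) = mex{1} = 0
g(9) = mex{0} = 1
g(10) = mex{0,2} = 1
The P-positions (g = 0) in 0..10 are 0, 1, 4, 7, 8.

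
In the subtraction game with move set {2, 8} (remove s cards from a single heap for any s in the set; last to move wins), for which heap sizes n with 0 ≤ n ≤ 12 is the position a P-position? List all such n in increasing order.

0, 1, 4, 5, 10, 11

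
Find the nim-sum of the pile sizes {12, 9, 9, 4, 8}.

0

Write each in binary and XOR column by column:
  1100  (12)
  1001  (9)
  1001  (9)
  0100  (4)
  1000  (8)
  ----
  0000  (0)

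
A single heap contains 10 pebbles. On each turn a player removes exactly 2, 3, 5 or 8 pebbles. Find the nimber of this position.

3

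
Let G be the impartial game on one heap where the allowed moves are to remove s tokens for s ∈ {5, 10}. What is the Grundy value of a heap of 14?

2

Build the Grundy sequence with g(k) = mex{g(k−s) : s ∈ {5, 10}, s ≤ k}:
k:     0  1  2  3  4  5  6  7  8  9 10 11 12 13 14
g(k):  0  0  0  0  0  1  1  1  1  1  2  2  2  2  2
So g(14) = 2.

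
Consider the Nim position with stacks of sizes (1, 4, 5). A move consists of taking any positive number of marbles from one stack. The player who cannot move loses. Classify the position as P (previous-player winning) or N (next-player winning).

P-position

Nim-sum: 1 ^ 4 ^ 5 = 0.
The nim-sum is 0, so this is a P-position: the player to move is in a losing position under optimal play.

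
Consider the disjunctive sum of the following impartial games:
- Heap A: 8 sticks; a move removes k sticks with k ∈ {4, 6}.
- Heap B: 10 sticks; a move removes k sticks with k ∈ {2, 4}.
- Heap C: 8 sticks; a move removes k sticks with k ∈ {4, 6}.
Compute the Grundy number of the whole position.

2

Build the Grundy sequence for heap A with g(k) = mex{g(k−s) : s ∈ {4, 6}, s ≤ k}:
k:     0  1  2  3  4  5  6  7  8
g(k):  0  0  0  0  1  1  1  1  2
So g(8) = 2.
For heap B, compute g(0), g(1), … with moves {2, 4}:
g(0) = mex{} = 0
g(1) = mex{} = 0
g(2) = mex{0} = 1
g(3) = mex{0} = 1
g(4) = mex{0,1} = 2
g(5) = mex{0,1} = 2
g(6) = mex{1,2} = 0
g(7) = mex{1,2} = 0
g(8) = mex{0,2} = 1
g(9) = mex{0,2} = 1
g(10) = mex{0,1} = 2
So g(10) = 2.
Grundy values for heap C (subtraction set {4, 6}):
g(0) = mex{} = 0
g(1) = mex{} = 0
g(2) = mex{} = 0
g(3) = mex{} = 0
g(4) = mex{0} = 1
g(5) = mex{0} = 1
g(6) = mex{0} = 1
g(7) = mex{0} = 1
g(8) = mex{0,1} = 2
So g(8) = 2.
The value of a disjunctive sum is the nim-sum of the parts.
Combined value = 2 ⊕ 2 ⊕ 2 = 2.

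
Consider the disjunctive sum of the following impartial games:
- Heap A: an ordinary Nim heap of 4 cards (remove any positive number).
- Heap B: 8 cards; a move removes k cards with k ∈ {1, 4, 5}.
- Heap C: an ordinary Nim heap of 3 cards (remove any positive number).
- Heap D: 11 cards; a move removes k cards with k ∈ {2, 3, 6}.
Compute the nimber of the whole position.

6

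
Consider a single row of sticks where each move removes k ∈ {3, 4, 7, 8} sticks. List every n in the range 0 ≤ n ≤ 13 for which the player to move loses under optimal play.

0, 1, 2, 11, 12, 13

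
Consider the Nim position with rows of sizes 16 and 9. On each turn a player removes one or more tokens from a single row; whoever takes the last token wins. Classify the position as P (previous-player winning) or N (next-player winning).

N-position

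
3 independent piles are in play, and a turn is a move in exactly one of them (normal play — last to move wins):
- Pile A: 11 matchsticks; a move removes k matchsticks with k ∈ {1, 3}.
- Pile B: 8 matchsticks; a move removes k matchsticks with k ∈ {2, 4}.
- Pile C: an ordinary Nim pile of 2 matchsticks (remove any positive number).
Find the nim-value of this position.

2

For pile A, compute g(0), g(1), … with moves {1, 3}:
g(0) = mex{} = 0
g(1) = mex{0} = 1
g(2) = mex{1} = 0
g(3) = mex{0} = 1
g(4) = mex{1} = 0
g(5) = mex{0} = 1
g(6) = mex{1} = 0
g(7) = mex{0} = 1
g(8) = mex{1} = 0
g(9) = mex{0} = 1
g(10) = mex{1} = 0
g(11) = mex{0} = 1
So g(11) = 1.
For pile B, compute g(0), g(1), … with moves {2, 4}:
k:     0  1  2  3  4  5  6  7  8
g(k):  0  0  1  1  2  2  0  0  1
So g(8) = 1.
Pile C is a plain Nim pile of size 2, so its Grundy value is 2.
The value of a disjunctive sum is the nim-sum of the parts.
Combined value = 1 XOR 1 XOR 2 = 2.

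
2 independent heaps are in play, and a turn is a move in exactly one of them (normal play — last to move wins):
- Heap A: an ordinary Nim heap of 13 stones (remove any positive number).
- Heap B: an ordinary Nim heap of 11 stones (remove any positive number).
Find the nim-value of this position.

6

Heap A is a plain Nim heap of size 13, so its Grundy value is 13.
Heap B is a plain Nim heap of size 11, so its Grundy value is 11.
By the Sprague-Grundy theorem, the Grundy value of a sum of independent games is the XOR of the component values.
Combined value = 13 ⊕ 11 = 6.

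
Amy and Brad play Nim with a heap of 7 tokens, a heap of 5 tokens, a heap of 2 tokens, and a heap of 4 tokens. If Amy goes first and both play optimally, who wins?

Amy wins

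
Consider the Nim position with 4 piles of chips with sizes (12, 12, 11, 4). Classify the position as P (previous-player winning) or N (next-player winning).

Nim-sum: 12 XOR 12 XOR 11 XOR 4 = 15.
The nim-sum is 15 ≠ 0, so this is an N-position: the player to move can win.

N-position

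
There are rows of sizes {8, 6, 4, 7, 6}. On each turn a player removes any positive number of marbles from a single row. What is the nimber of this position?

Write each in binary and XOR column by column:
  1000  (8)
  0110  (6)
  0100  (4)
  0111  (7)
  0110  (6)
  ----
  1011  (11)

11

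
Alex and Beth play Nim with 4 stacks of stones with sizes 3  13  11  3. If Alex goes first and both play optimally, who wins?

Compute the nim-sum pairwise:
3 ⊕ 13 = 14
14 ⊕ 11 = 5
5 ⊕ 3 = 6
The nim-sum is 6 ≠ 0, so this is an N-position: the player to move can win; Alex has a winning move.

Alex wins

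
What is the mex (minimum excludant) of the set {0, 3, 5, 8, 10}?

1

0 is in the set but 1 is not, so the mex is 1.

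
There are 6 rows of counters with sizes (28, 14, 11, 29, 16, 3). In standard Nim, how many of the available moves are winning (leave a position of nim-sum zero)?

3

Nim-sum: 28 XOR 14 XOR 11 XOR 29 XOR 16 XOR 3 = 23.
The overall nim-sum is X = 23. A row of size p has a winning move iff p XOR X < p (reduce it to p XOR X).
  28: 28 XOR 23 = 11 < 28 — winning move (to 11).
  14: 14 XOR 23 = 25 ≥ 14 — no move.
  11: 11 XOR 23 = 28 ≥ 11 — no move.
  29: 29 XOR 23 = 10 < 29 — winning move (to 10).
  16: 16 XOR 23 = 7 < 16 — winning move (to 7).
  3: 3 XOR 23 = 20 ≥ 3 — no move.
That gives 3 winning moves.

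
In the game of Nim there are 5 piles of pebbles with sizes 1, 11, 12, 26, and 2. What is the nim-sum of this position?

30

Nim-sum: 1 XOR 11 XOR 12 XOR 26 XOR 2 = 30.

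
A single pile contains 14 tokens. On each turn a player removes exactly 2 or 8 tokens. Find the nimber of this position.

Build the Grundy sequence with g(k) = mex{g(k−s) : s ∈ {2, 8}, s ≤ k}:
g(0) = mex{} = 0
g(1) = mex{} = 0
g(2) = mex{0} = 1
g(3) = mex{0} = 1
g(4) = mex{1} = 0
g(5) = mex{1} = 0
g(6) = mex{0} = 1
g(7) = mex{0} = 1
g(8) = mex{0,1} = 2
g(9) = mex{0,1} = 2
g(10) = mex{1,2} = 0
g(11) = mex{1,2} = 0
g(12) = mex{0} = 1
g(13) = mex{0} = 1
g(14) = mex{1} = 0
So g(14) = 0.

0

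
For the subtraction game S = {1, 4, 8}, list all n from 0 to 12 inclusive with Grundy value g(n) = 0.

0, 2, 5, 7, 12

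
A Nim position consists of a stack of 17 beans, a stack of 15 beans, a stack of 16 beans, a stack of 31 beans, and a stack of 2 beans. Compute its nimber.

19

Compute the nim-sum pairwise:
17 ⊕ 15 = 30
30 ⊕ 16 = 14
14 ⊕ 31 = 17
17 ⊕ 2 = 19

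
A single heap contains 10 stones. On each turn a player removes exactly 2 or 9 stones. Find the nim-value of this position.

Grundy values for subtraction set {2, 9}:
g(0) = mex{} = 0
g(1) = mex{} = 0
g(2) = mex{0} = 1
g(3) = mex{0} = 1
g(4) = mex{1} = 0
g(5) = mex{1} = 0
g(6) = mex{0} = 1
g(7) = mex{0} = 1
g(8) = mex{1} = 0
g(9) = mex{0,1} = 2
g(10) = mex{0} = 1
So g(10) = 1.

1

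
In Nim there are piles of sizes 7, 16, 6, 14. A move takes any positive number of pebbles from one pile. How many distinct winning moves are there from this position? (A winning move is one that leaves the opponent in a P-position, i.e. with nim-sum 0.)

1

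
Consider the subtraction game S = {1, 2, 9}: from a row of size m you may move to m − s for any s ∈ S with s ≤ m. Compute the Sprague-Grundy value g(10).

0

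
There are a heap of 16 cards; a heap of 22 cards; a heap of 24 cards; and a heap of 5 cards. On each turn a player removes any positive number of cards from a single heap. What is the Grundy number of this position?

27

Bitwise XOR of the heap sizes:
  10000  (16)
  10110  (22)
  11000  (24)
  00101  (5)
  -----
  11011  (27)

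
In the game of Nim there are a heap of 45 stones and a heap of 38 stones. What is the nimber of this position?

Compute the nim-sum pairwise:
45 ^ 38 = 11

11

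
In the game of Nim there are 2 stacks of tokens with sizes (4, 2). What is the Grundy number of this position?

6

Bitwise XOR of the heap sizes:
  100  (4)
  010  (2)
  ---
  110  (6)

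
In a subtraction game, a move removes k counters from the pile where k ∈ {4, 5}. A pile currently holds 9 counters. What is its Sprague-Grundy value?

0

Build the Grundy sequence with g(k) = mex{g(k−s) : s ∈ {4, 5}, s ≤ k}:
g(0) = mex{} = 0
g(1) = mex{} = 0
g(2) = mex{} = 0
g(3) = mex{} = 0
g(4) = mex{0} = 1
g(5) = mex{0} = 1
g(6) = mex{0} = 1
g(7) = mex{0} = 1
g(8) = mex{0,1} = 2
g(9) = mex{1} = 0
So g(9) = 0.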